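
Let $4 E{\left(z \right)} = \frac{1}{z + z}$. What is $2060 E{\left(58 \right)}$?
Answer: $\frac{515}{116} \approx 4.4397$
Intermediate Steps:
$E{\left(z \right)} = \frac{1}{8 z}$ ($E{\left(z \right)} = \frac{1}{4 \left(z + z\right)} = \frac{1}{4 \cdot 2 z} = \frac{\frac{1}{2} \frac{1}{z}}{4} = \frac{1}{8 z}$)
$2060 E{\left(58 \right)} = 2060 \frac{1}{8 \cdot 58} = 2060 \cdot \frac{1}{8} \cdot \frac{1}{58} = 2060 \cdot \frac{1}{464} = \frac{515}{116}$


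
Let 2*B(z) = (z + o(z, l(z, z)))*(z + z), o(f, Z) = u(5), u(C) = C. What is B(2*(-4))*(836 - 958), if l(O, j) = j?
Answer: -2928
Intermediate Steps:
o(f, Z) = 5
B(z) = z*(5 + z) (B(z) = ((z + 5)*(z + z))/2 = ((5 + z)*(2*z))/2 = (2*z*(5 + z))/2 = z*(5 + z))
B(2*(-4))*(836 - 958) = ((2*(-4))*(5 + 2*(-4)))*(836 - 958) = -8*(5 - 8)*(-122) = -8*(-3)*(-122) = 24*(-122) = -2928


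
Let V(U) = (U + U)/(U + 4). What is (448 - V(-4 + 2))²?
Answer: 202500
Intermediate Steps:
V(U) = 2*U/(4 + U) (V(U) = (2*U)/(4 + U) = 2*U/(4 + U))
(448 - V(-4 + 2))² = (448 - 2*(-4 + 2)/(4 + (-4 + 2)))² = (448 - 2*(-2)/(4 - 2))² = (448 - 2*(-2)/2)² = (448 - 1*(-2))² = (448 + 2)² = 450² = 202500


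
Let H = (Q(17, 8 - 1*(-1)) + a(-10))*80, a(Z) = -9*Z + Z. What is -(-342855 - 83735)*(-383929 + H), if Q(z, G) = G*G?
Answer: -158285792910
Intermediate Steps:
a(Z) = -8*Z
Q(z, G) = G**2
H = 12880 (H = ((8 - 1*(-1))**2 - 8*(-10))*80 = ((8 + 1)**2 + 80)*80 = (9**2 + 80)*80 = (81 + 80)*80 = 161*80 = 12880)
-(-342855 - 83735)*(-383929 + H) = -(-342855 - 83735)*(-383929 + 12880) = -(-426590)*(-371049) = -1*158285792910 = -158285792910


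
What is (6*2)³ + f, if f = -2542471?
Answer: -2540743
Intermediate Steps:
(6*2)³ + f = (6*2)³ - 2542471 = 12³ - 2542471 = 1728 - 2542471 = -2540743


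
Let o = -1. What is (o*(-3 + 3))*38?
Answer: 0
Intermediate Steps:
(o*(-3 + 3))*38 = -(-3 + 3)*38 = -1*0*38 = 0*38 = 0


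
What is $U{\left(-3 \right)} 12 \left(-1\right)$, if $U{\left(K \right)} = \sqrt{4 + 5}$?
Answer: $-36$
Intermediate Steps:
$U{\left(K \right)} = 3$ ($U{\left(K \right)} = \sqrt{9} = 3$)
$U{\left(-3 \right)} 12 \left(-1\right) = 3 \cdot 12 \left(-1\right) = 36 \left(-1\right) = -36$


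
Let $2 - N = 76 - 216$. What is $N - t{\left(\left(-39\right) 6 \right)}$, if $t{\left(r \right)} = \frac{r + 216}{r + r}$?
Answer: $\frac{3691}{26} \approx 141.96$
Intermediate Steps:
$t{\left(r \right)} = \frac{216 + r}{2 r}$
$N = 142$ ($N = 2 - \left(76 - 216\right) = 2 - -140 = 2 + 140 = 142$)
$N - t{\left(\left(-39\right) 6 \right)} = 142 - \frac{216 - 234}{2 \left(\left(-39\right) 6\right)} = 142 - \frac{216 - 234}{2 \left(-234\right)} = 142 - \frac{1}{2} \left(- \frac{1}{234}\right) \left(-18\right) = 142 - \frac{1}{26} = \frac{3691}{26}$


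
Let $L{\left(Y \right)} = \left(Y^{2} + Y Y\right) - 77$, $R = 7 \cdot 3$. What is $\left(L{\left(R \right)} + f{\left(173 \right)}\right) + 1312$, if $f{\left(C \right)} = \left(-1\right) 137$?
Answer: $1980$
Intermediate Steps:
$R = 21$
$f{\left(C \right)} = -137$
$L{\left(Y \right)} = -77 + 2 Y^{2}$ ($L{\left(Y \right)} = \left(Y^{2} + Y^{2}\right) - 77 = 2 Y^{2} - 77 = -77 + 2 Y^{2}$)
$\left(L{\left(R \right)} + f{\left(173 \right)}\right) + 1312 = \left(\left(-77 + 2 \cdot 21^{2}\right) - 137\right) + 1312 = \left(\left(-77 + 2 \cdot 441\right) - 137\right) + 1312 = \left(\left(-77 + 882\right) - 137\right) + 1312 = \left(805 - 137\right) + 1312 = 668 + 1312 = 1980$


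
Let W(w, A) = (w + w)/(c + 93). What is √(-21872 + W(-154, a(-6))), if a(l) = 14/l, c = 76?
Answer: 2*I*√924169/13 ≈ 147.9*I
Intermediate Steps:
W(w, A) = 2*w/169 (W(w, A) = (w + w)/(76 + 93) = (2*w)/169 = (2*w)*(1/169) = 2*w/169)
√(-21872 + W(-154, a(-6))) = √(-21872 + (2/169)*(-154)) = √(-21872 - 308/169) = √(-3696676/169) = 2*I*√924169/13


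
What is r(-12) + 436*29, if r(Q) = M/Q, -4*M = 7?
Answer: 606919/48 ≈ 12644.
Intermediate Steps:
M = -7/4 (M = -1/4*7 = -7/4 ≈ -1.7500)
r(Q) = -7/(4*Q)
r(-12) + 436*29 = -7/4/(-12) + 436*29 = -7/4*(-1/12) + 12644 = 7/48 + 12644 = 606919/48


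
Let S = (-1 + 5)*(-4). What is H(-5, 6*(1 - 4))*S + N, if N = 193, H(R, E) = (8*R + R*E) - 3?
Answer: -559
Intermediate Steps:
S = -16 (S = 4*(-4) = -16)
H(R, E) = -3 + 8*R + E*R (H(R, E) = (8*R + E*R) - 3 = -3 + 8*R + E*R)
H(-5, 6*(1 - 4))*S + N = (-3 + 8*(-5) + (6*(1 - 4))*(-5))*(-16) + 193 = (-3 - 40 + (6*(-3))*(-5))*(-16) + 193 = (-3 - 40 - 18*(-5))*(-16) + 193 = (-3 - 40 + 90)*(-16) + 193 = 47*(-16) + 193 = -752 + 193 = -559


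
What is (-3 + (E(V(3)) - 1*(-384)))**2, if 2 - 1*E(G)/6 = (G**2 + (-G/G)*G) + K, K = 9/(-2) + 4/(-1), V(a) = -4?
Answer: 104976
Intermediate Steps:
K = -17/2 (K = 9*(-1/2) + 4*(-1) = -9/2 - 4 = -17/2 ≈ -8.5000)
E(G) = 63 - 6*G**2 + 6*G (E(G) = 12 - 6*((G**2 + (-G/G)*G) - 17/2) = 12 - 6*((G**2 + (-1*1)*G) - 17/2) = 12 - 6*((G**2 - G) - 17/2) = 12 - 6*(-17/2 + G**2 - G) = 12 + (51 - 6*G**2 + 6*G) = 63 - 6*G**2 + 6*G)
(-3 + (E(V(3)) - 1*(-384)))**2 = (-3 + ((63 - 6*(-4)**2 + 6*(-4)) - 1*(-384)))**2 = (-3 + ((63 - 6*16 - 24) + 384))**2 = (-3 + ((63 - 96 - 24) + 384))**2 = (-3 + (-57 + 384))**2 = (-3 + 327)**2 = 324**2 = 104976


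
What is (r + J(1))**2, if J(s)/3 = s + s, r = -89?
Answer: 6889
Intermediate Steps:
J(s) = 6*s (J(s) = 3*(s + s) = 3*(2*s) = 6*s)
(r + J(1))**2 = (-89 + 6*1)**2 = (-89 + 6)**2 = (-83)**2 = 6889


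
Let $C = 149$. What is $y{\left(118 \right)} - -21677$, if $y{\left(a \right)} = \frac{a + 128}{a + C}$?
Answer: $\frac{1929335}{89} \approx 21678.0$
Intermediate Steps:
$y{\left(a \right)} = \frac{128 + a}{149 + a}$ ($y{\left(a \right)} = \frac{a + 128}{a + 149} = \frac{128 + a}{149 + a}$)
$y{\left(118 \right)} - -21677 = \frac{128 + 118}{149 + 118} - -21677 = \frac{1}{267} \cdot 246 + 21677 = \frac{82}{89} + 21677 = \frac{1929335}{89}$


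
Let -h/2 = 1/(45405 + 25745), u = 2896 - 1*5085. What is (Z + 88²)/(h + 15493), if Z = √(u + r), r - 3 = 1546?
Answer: 137746400/275581737 + 142300*I*√10/275581737 ≈ 0.49984 + 0.0016329*I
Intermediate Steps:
u = -2189 (u = 2896 - 5085 = -2189)
r = 1549 (r = 3 + 1546 = 1549)
h = -1/35575 (h = -2/(45405 + 25745) = -2/71150 = -2*1/71150 = -1/35575 ≈ -2.8110e-5)
Z = 8*I*√10 (Z = √(-2189 + 1549) = √(-640) = 8*I*√10 ≈ 25.298*I)
(Z + 88²)/(h + 15493) = (8*I*√10 + 88²)/(-1/35575 + 15493) = (8*I*√10 + 7744)/(551163474/35575) = (7744 + 8*I*√10)*(35575/551163474) = 137746400/275581737 + 142300*I*√10/275581737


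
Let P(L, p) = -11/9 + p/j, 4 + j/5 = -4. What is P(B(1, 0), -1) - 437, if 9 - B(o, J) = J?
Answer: -157751/360 ≈ -438.20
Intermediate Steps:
j = -40 (j = -20 + 5*(-4) = -20 - 20 = -40)
B(o, J) = 9 - J
P(L, p) = -11/9 - p/40 (P(L, p) = -11/9 + p/(-40) = -11*1/9 + p*(-1/40) = -11/9 - p/40)
P(B(1, 0), -1) - 437 = (-11/9 - 1/40*(-1)) - 437 = (-11/9 + 1/40) - 437 = -431/360 - 437 = -157751/360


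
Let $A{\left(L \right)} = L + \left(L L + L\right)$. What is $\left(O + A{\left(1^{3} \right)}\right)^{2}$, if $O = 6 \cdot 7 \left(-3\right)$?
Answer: $15129$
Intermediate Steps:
$O = -126$ ($O = 42 \left(-3\right) = -126$)
$A{\left(L \right)} = L^{2} + 2 L$ ($A{\left(L \right)} = L + \left(L^{2} + L\right) = L + \left(L + L^{2}\right) = L^{2} + 2 L$)
$\left(O + A{\left(1^{3} \right)}\right)^{2} = \left(-126 + 1^{3} \left(2 + 1^{3}\right)\right)^{2} = \left(-126 + 1 \left(2 + 1\right)\right)^{2} = \left(-126 + 1 \cdot 3\right)^{2} = \left(-126 + 3\right)^{2} = \left(-123\right)^{2} = 15129$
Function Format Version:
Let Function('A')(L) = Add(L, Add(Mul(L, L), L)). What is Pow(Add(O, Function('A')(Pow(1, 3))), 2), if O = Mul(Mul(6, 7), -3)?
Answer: 15129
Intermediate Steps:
O = -126 (O = Mul(42, -3) = -126)
Function('A')(L) = Add(Pow(L, 2), Mul(2, L)) (Function('A')(L) = Add(L, Add(Pow(L, 2), L)) = Add(L, Add(L, Pow(L, 2))) = Add(Pow(L, 2), Mul(2, L)))
Pow(Add(O, Function('A')(Pow(1, 3))), 2) = Pow(Add(-126, Mul(Pow(1, 3), Add(2, Pow(1, 3)))), 2) = Pow(Add(-126, Mul(1, Add(2, 1))), 2) = Pow(Add(-126, Mul(1, 3)), 2) = Pow(Add(-126, 3), 2) = Pow(-123, 2) = 15129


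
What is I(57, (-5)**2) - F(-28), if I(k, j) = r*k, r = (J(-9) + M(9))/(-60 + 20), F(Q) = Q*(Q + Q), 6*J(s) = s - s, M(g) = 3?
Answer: -62891/40 ≈ -1572.3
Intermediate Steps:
J(s) = 0 (J(s) = (s - s)/6 = (1/6)*0 = 0)
F(Q) = 2*Q**2 (F(Q) = Q*(2*Q) = 2*Q**2)
r = -3/40 (r = (0 + 3)/(-60 + 20) = 3/(-40) = 3*(-1/40) = -3/40 ≈ -0.075000)
I(k, j) = -3*k/40
I(57, (-5)**2) - F(-28) = -3/40*57 - 2*(-28)**2 = -171/40 - 2*784 = -171/40 - 1*1568 = -171/40 - 1568 = -62891/40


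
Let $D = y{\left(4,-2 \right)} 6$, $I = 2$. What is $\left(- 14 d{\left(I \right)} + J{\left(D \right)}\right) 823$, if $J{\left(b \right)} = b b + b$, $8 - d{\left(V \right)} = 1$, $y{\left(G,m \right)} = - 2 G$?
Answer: $1776034$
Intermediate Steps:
$d{\left(V \right)} = 7$ ($d{\left(V \right)} = 8 - 1 = 7$)
$D = -48$ ($D = \left(-2\right) 4 \cdot 6 = \left(-8\right) 6 = -48$)
$J{\left(b \right)} = b + b^{2}$ ($J{\left(b \right)} = b^{2} + b = b + b^{2}$)
$\left(- 14 d{\left(I \right)} + J{\left(D \right)}\right) 823 = \left(\left(-14\right) 7 - 48 \left(1 - 48\right)\right) 823 = \left(-98 - -2256\right) 823 = \left(-98 + 2256\right) 823 = 2158 \cdot 823 = 1776034$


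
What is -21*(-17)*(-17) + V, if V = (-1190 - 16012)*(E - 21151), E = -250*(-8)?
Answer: 329429433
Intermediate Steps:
E = 2000
V = 329435502 (V = (-1190 - 16012)*(2000 - 21151) = -17202*(-19151) = 329435502)
-21*(-17)*(-17) + V = -21*(-17)*(-17) + 329435502 = 357*(-17) + 329435502 = -6069 + 329435502 = 329429433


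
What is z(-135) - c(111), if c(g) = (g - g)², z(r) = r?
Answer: -135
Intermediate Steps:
c(g) = 0 (c(g) = 0² = 0)
z(-135) - c(111) = -135 - 1*0 = -135 + 0 = -135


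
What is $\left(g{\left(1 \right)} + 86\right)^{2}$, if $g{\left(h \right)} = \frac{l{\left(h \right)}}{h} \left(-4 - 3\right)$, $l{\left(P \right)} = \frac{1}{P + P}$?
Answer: $\frac{27225}{4} \approx 6806.3$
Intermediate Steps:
$l{\left(P \right)} = \frac{1}{2 P}$
$g{\left(h \right)} = - \frac{7}{2 h^{2}}$ ($g{\left(h \right)} = \frac{\frac{1}{2} \frac{1}{h}}{h} \left(-4 - 3\right) = \frac{1}{2 h^{2}} \left(-7\right) = - \frac{7}{2 h^{2}}$)
$\left(g{\left(1 \right)} + 86\right)^{2} = \left(- \frac{7}{2 \cdot 1} + 86\right)^{2} = \left(\left(- \frac{7}{2}\right) 1 + 86\right)^{2} = \left(- \frac{7}{2} + 86\right)^{2} = \left(\frac{165}{2}\right)^{2} = \frac{27225}{4}$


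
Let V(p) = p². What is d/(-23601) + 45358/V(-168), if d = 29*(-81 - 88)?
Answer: 201469997/111019104 ≈ 1.8147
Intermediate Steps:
d = -4901 (d = 29*(-169) = -4901)
d/(-23601) + 45358/V(-168) = -4901/(-23601) + 45358/((-168)²) = -4901*(-1/23601) + 45358/28224 = 4901/23601 + 45358*(1/28224) = 4901/23601 + 22679/14112 = 201469997/111019104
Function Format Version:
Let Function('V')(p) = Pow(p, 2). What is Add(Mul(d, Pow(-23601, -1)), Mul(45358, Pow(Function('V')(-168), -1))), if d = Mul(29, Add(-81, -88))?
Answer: Rational(201469997, 111019104) ≈ 1.8147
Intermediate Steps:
d = -4901 (d = Mul(29, -169) = -4901)
Add(Mul(d, Pow(-23601, -1)), Mul(45358, Pow(Function('V')(-168), -1))) = Add(Mul(-4901, Pow(-23601, -1)), Mul(45358, Pow(Pow(-168, 2), -1))) = Add(Mul(-4901, Rational(-1, 23601)), Mul(45358, Pow(28224, -1))) = Add(Rational(4901, 23601), Mul(45358, Rational(1, 28224))) = Add(Rational(4901, 23601), Rational(22679, 14112)) = Rational(201469997, 111019104)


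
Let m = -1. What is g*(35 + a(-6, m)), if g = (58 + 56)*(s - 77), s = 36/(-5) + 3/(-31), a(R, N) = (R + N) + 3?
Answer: -1489524/5 ≈ -2.9791e+5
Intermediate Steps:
a(R, N) = 3 + N + R (a(R, N) = (N + R) + 3 = 3 + N + R)
s = -1131/155 (s = 36*(-1/5) + 3*(-1/31) = -36/5 - 3/31 = -1131/155 ≈ -7.2968)
g = -1489524/155 (g = (58 + 56)*(-1131/155 - 77) = 114*(-13066/155) = -1489524/155 ≈ -9609.8)
g*(35 + a(-6, m)) = -1489524*(35 + (3 - 1 - 6))/155 = -1489524*(35 - 4)/155 = -1489524/155*31 = -1489524/5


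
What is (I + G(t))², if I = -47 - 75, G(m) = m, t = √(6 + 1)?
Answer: (122 - √7)² ≈ 14245.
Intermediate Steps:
t = √7 ≈ 2.6458
I = -122
(I + G(t))² = (-122 + √7)²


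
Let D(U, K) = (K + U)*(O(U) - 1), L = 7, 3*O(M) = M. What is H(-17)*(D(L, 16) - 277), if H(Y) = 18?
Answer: -4434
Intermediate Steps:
O(M) = M/3
D(U, K) = (-1 + U/3)*(K + U) (D(U, K) = (K + U)*(U/3 - 1) = (K + U)*(-1 + U/3) = (-1 + U/3)*(K + U))
H(-17)*(D(L, 16) - 277) = 18*((-1*16 - 1*7 + (1/3)*7**2 + (1/3)*16*7) - 277) = 18*((-16 - 7 + (1/3)*49 + 112/3) - 277) = 18*((-16 - 7 + 49/3 + 112/3) - 277) = 18*(92/3 - 277) = 18*(-739/3) = -4434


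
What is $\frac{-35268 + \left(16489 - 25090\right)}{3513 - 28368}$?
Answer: $\frac{14623}{8285} \approx 1.765$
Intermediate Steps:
$\frac{-35268 + \left(16489 - 25090\right)}{3513 - 28368} = \frac{-35268 - 8601}{-24855} = \left(-43869\right) \left(- \frac{1}{24855}\right) = \frac{14623}{8285}$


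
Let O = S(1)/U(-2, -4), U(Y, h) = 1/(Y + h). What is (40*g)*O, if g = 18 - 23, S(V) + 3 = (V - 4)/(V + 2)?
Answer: -4800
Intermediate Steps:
S(V) = -3 + (-4 + V)/(2 + V) (S(V) = -3 + (V - 4)/(V + 2) = -3 + (-4 + V)/(2 + V))
g = -5
O = 24 (O = (2*(-5 - 1*1)/(2 + 1))/(1/(-2 - 4)) = (2*(-5 - 1)/3)/(1/(-6)) = (2*(1/3)*(-6))/(-1/6) = -4*(-6) = 24)
(40*g)*O = (40*(-5))*24 = -200*24 = -4800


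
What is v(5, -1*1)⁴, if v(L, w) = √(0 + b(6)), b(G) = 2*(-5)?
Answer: 100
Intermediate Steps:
b(G) = -10
v(L, w) = I*√10 (v(L, w) = √(0 - 10) = √(-10) = I*√10)
v(5, -1*1)⁴ = (I*√10)⁴ = 100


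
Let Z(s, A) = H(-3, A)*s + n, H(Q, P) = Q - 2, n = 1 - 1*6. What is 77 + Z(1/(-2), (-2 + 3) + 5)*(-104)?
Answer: 337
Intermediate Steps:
n = -5 (n = 1 - 6 = -5)
H(Q, P) = -2 + Q
Z(s, A) = -5 - 5*s (Z(s, A) = (-2 - 3)*s - 5 = -5*s - 5 = -5 - 5*s)
77 + Z(1/(-2), (-2 + 3) + 5)*(-104) = 77 + (-5 - 5/(-2))*(-104) = 77 + (-5 - 5*(-½))*(-104) = 77 + (-5 + 5/2)*(-104) = 77 - 5/2*(-104) = 77 + 260 = 337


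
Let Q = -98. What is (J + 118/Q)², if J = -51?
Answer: 6543364/2401 ≈ 2725.3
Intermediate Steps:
(J + 118/Q)² = (-51 + 118/(-98))² = (-51 + 118*(-1/98))² = (-51 - 59/49)² = (-2558/49)² = 6543364/2401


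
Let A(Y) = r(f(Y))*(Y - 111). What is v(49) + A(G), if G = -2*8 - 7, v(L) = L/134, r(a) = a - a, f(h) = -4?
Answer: 49/134 ≈ 0.36567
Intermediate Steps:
r(a) = 0
v(L) = L/134 (v(L) = L*(1/134) = L/134)
G = -23 (G = -16 - 7 = -23)
A(Y) = 0 (A(Y) = 0*(Y - 111) = 0*(-111 + Y) = 0)
v(49) + A(G) = (1/134)*49 + 0 = 49/134 + 0 = 49/134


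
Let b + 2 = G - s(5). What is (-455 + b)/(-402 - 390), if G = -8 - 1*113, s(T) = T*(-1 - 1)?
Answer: 71/99 ≈ 0.71717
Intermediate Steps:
s(T) = -2*T (s(T) = T*(-2) = -2*T)
G = -121 (G = -8 - 113 = -121)
b = -113 (b = -2 + (-121 - (-2)*5) = -2 + (-121 - 1*(-10)) = -2 + (-121 + 10) = -2 - 111 = -113)
(-455 + b)/(-402 - 390) = (-455 - 113)/(-402 - 390) = -568/(-792) = -568*(-1/792) = 71/99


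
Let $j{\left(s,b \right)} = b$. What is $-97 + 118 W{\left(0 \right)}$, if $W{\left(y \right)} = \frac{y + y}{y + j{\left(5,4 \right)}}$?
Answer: $-97$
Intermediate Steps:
$W{\left(y \right)} = \frac{2 y}{4 + y}$ ($W{\left(y \right)} = \frac{y + y}{y + 4} = \frac{2 y}{4 + y}$)
$-97 + 118 W{\left(0 \right)} = -97 + 118 \cdot 2 \cdot 0 \frac{1}{4 + 0} = -97 + 118 \cdot 2 \cdot 0 \cdot \frac{1}{4} = -97 + 118 \cdot 0 = -97 + 0 = -97$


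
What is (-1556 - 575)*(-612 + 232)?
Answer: 809780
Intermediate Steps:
(-1556 - 575)*(-612 + 232) = -2131*(-380) = 809780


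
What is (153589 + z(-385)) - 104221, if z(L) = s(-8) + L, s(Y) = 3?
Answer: 48986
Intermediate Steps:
z(L) = 3 + L
(153589 + z(-385)) - 104221 = (153589 + (3 - 385)) - 104221 = (153589 - 382) - 104221 = 153207 - 104221 = 48986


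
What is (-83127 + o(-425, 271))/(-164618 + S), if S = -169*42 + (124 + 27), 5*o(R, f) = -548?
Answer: 416183/857825 ≈ 0.48516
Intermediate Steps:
o(R, f) = -548/5 (o(R, f) = (⅕)*(-548) = -548/5)
S = -6947 (S = -7098 + 151 = -6947)
(-83127 + o(-425, 271))/(-164618 + S) = (-83127 - 548/5)/(-164618 - 6947) = -416183/5/(-171565) = -416183/5*(-1/171565) = 416183/857825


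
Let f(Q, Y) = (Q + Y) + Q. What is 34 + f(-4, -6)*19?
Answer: -232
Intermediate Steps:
f(Q, Y) = Y + 2*Q
34 + f(-4, -6)*19 = 34 + (-6 + 2*(-4))*19 = 34 + (-6 - 8)*19 = 34 - 14*19 = 34 - 266 = -232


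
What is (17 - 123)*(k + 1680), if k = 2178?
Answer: -408948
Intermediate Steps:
(17 - 123)*(k + 1680) = (17 - 123)*(2178 + 1680) = -106*3858 = -408948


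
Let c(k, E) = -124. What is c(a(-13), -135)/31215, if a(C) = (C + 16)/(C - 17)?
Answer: -124/31215 ≈ -0.0039724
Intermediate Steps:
a(C) = (16 + C)/(-17 + C)
c(a(-13), -135)/31215 = -124/31215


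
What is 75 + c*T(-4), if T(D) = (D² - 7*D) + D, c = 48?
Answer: 1995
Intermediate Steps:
T(D) = D² - 6*D
75 + c*T(-4) = 75 + 48*(-4*(-6 - 4)) = 75 + 48*(-4*(-10)) = 75 + 48*40 = 75 + 1920 = 1995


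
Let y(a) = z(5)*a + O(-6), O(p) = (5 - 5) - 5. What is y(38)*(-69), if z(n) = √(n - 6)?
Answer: 345 - 2622*I ≈ 345.0 - 2622.0*I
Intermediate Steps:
z(n) = √(-6 + n)
O(p) = -5 (O(p) = 0 - 5 = -5)
y(a) = -5 + I*a (y(a) = √(-6 + 5)*a - 5 = √(-1)*a - 5 = I*a - 5 = -5 + I*a)
y(38)*(-69) = (-5 + I*38)*(-69) = (-5 + 38*I)*(-69) = 345 - 2622*I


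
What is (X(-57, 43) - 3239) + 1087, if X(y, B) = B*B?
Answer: -303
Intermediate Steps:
X(y, B) = B**2
(X(-57, 43) - 3239) + 1087 = (43**2 - 3239) + 1087 = (1849 - 3239) + 1087 = -1390 + 1087 = -303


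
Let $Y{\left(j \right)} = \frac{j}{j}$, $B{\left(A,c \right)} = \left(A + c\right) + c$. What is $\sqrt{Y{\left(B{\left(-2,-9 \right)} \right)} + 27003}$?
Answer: $2 \sqrt{6751} \approx 164.33$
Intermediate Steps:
$B{\left(A,c \right)} = A + 2 c$
$Y{\left(j \right)} = 1$
$\sqrt{Y{\left(B{\left(-2,-9 \right)} \right)} + 27003} = \sqrt{1 + 27003} = \sqrt{27004} = 2 \sqrt{6751}$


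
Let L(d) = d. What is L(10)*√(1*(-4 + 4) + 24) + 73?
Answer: 73 + 20*√6 ≈ 121.99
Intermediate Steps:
L(10)*√(1*(-4 + 4) + 24) + 73 = 10*√(1*(-4 + 4) + 24) + 73 = 10*√(1*0 + 24) + 73 = 10*√(0 + 24) + 73 = 10*√24 + 73 = 10*(2*√6) + 73 = 20*√6 + 73 = 73 + 20*√6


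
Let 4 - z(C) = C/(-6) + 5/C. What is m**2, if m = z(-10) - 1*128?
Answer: 564001/36 ≈ 15667.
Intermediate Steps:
z(C) = 4 - 5/C + C/6 (z(C) = 4 - (C/(-6) + 5/C) = 4 - (C*(-1/6) + 5/C) = 4 - (-C/6 + 5/C) = 4 - (5/C - C/6) = 4 + (-5/C + C/6) = 4 - 5/C + C/6)
m = -751/6 (m = (4 - 5/(-10) + (1/6)*(-10)) - 1*128 = (4 - 5*(-1/10) - 5/3) - 128 = (4 + 1/2 - 5/3) - 128 = 17/6 - 128 = -751/6 ≈ -125.17)
m**2 = (-751/6)**2 = 564001/36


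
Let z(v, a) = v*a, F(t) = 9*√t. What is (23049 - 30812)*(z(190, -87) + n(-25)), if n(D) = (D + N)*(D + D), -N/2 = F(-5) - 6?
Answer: 123276440 - 6986700*I*√5 ≈ 1.2328e+8 - 1.5623e+7*I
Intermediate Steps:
z(v, a) = a*v
N = 12 - 18*I*√5 (N = -2*(9*√(-5) - 6) = -2*(9*(I*√5) - 6) = -2*(9*I*√5 - 6) = -2*(-6 + 9*I*√5) = 12 - 18*I*√5 ≈ 12.0 - 40.249*I)
n(D) = 2*D*(12 + D - 18*I*√5) (n(D) = (D + (12 - 18*I*√5))*(D + D) = (12 + D - 18*I*√5)*(2*D) = 2*D*(12 + D - 18*I*√5))
(23049 - 30812)*(z(190, -87) + n(-25)) = (23049 - 30812)*(-87*190 + 2*(-25)*(12 - 25 - 18*I*√5)) = -7763*(-16530 + 2*(-25)*(-13 - 18*I*√5)) = -7763*(-16530 + (650 + 900*I*√5)) = -7763*(-15880 + 900*I*√5) = 123276440 - 6986700*I*√5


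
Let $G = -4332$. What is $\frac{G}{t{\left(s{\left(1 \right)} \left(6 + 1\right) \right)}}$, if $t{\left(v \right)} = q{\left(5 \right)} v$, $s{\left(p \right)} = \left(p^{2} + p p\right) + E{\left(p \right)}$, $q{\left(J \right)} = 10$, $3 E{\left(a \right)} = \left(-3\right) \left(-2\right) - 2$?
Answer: $- \frac{3249}{175} \approx -18.566$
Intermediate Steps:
$E{\left(a \right)} = \frac{4}{3}$ ($E{\left(a \right)} = \frac{\left(-3\right) \left(-2\right) - 2}{3} = \frac{6 - 2}{3} = \frac{1}{3} \cdot 4 = \frac{4}{3}$)
$s{\left(p \right)} = \frac{4}{3} + 2 p^{2}$ ($s{\left(p \right)} = \left(p^{2} + p p\right) + \frac{4}{3} = \left(p^{2} + p^{2}\right) + \frac{4}{3} = 2 p^{2} + \frac{4}{3} = \frac{4}{3} + 2 p^{2}$)
$t{\left(v \right)} = 10 v$
$\frac{G}{t{\left(s{\left(1 \right)} \left(6 + 1\right) \right)}} = - \frac{4332}{10 \left(\frac{4}{3} + 2 \cdot 1^{2}\right) \left(6 + 1\right)} = - \frac{4332}{10 \left(\frac{4}{3} + 2 \cdot 1\right) 7} = - \frac{4332}{10 \left(\frac{4}{3} + 2\right) 7} = - \frac{4332}{10 \cdot \frac{10}{3} \cdot 7} = - \frac{4332}{10 \cdot \frac{70}{3}} = - \frac{4332}{\frac{700}{3}} = \left(-4332\right) \frac{3}{700} = - \frac{3249}{175}$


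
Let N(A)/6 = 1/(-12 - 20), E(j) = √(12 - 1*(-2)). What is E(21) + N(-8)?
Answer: -3/16 + √14 ≈ 3.5542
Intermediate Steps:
E(j) = √14 (E(j) = √(12 + 2) = √14)
N(A) = -3/16 (N(A) = 6/(-12 - 20) = 6/(-32) = 6*(-1/32) = -3/16)
E(21) + N(-8) = √14 - 3/16 = -3/16 + √14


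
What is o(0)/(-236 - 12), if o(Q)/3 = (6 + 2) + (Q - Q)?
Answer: -3/31 ≈ -0.096774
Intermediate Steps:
o(Q) = 24 (o(Q) = 3*((6 + 2) + (Q - Q)) = 3*(8 + 0) = 3*8 = 24)
o(0)/(-236 - 12) = 24/(-236 - 12) = 24/(-248) = 24*(-1/248) = -3/31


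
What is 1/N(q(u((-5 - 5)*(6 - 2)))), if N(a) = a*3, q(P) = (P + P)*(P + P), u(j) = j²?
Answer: 1/30720000 ≈ 3.2552e-8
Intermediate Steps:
q(P) = 4*P² (q(P) = (2*P)*(2*P) = 4*P²)
N(a) = 3*a
1/N(q(u((-5 - 5)*(6 - 2)))) = 1/(3*(4*(((-5 - 5)*(6 - 2))²)²)) = 1/(3*(4*((-10*4)²)²)) = 1/(3*(4*((-40)²)²)) = 1/(3*(4*1600²)) = 1/(3*(4*2560000)) = 1/(3*10240000) = 1/30720000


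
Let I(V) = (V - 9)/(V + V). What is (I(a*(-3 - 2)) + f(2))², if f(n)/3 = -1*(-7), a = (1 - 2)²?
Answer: 12544/25 ≈ 501.76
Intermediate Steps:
a = 1 (a = (-1)² = 1)
I(V) = (-9 + V)/(2*V) (I(V) = (-9 + V)/((2*V)) = (-9 + V)*(1/(2*V)) = (-9 + V)/(2*V))
f(n) = 21 (f(n) = 3*(-1*(-7)) = 3*7 = 21)
(I(a*(-3 - 2)) + f(2))² = ((-9 + 1*(-3 - 2))/(2*((1*(-3 - 2)))) + 21)² = ((-9 + 1*(-5))/(2*((1*(-5)))) + 21)² = ((½)*(-9 - 5)/(-5) + 21)² = ((½)*(-⅕)*(-14) + 21)² = (7/5 + 21)² = (112/5)² = 12544/25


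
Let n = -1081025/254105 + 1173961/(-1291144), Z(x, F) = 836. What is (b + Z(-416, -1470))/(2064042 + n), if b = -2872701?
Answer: -188443824005382760/135436378228302907 ≈ -1.3914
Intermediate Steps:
n = -338813660501/65617229224 (n = -1081025*1/254105 + 1173961*(-1/1291144) = -216205/50821 - 1173961/1291144 = -338813660501/65617229224 ≈ -5.1635)
(b + Z(-416, -1470))/(2064042 + n) = (-2872701 + 836)/(2064042 - 338813660501/65617229224) = -2871865/135436378228302907/65617229224 = -2871865*65617229224/135436378228302907 = -188443824005382760/135436378228302907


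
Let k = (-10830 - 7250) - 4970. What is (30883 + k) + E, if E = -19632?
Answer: -11799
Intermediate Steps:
k = -23050 (k = -18080 - 4970 = -23050)
(30883 + k) + E = (30883 - 23050) - 19632 = 7833 - 19632 = -11799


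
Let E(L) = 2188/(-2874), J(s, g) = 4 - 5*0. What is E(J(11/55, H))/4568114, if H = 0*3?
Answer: -547/3282189909 ≈ -1.6666e-7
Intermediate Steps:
H = 0
J(s, g) = 4 (J(s, g) = 4 + 0 = 4)
E(L) = -1094/1437 (E(L) = 2188*(-1/2874) = -1094/1437)
E(J(11/55, H))/4568114 = -1094/1437/4568114 = -1094/1437*1/4568114 = -547/3282189909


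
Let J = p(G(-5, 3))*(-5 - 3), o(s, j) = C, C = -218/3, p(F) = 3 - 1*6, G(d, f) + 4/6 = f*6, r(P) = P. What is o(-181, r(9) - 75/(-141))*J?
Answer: -1744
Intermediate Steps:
G(d, f) = -⅔ + 6*f (G(d, f) = -⅔ + f*6 = -⅔ + 6*f)
p(F) = -3 (p(F) = 3 - 6 = -3)
C = -218/3 (C = -218*⅓ = -218/3 ≈ -72.667)
o(s, j) = -218/3
J = 24 (J = -3*(-5 - 3) = -3*(-8) = 24)
o(-181, r(9) - 75/(-141))*J = -218/3*24 = -1744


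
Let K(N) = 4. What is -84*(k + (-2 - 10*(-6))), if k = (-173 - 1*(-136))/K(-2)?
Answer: -4095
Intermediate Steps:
k = -37/4 (k = (-173 - 1*(-136))/4 = (-173 + 136)*(¼) = -37*¼ = -37/4 ≈ -9.2500)
-84*(k + (-2 - 10*(-6))) = -84*(-37/4 + (-2 - 10*(-6))) = -84*(-37/4 + (-2 + 60)) = -84*(-37/4 + 58) = -84*195/4 = -4095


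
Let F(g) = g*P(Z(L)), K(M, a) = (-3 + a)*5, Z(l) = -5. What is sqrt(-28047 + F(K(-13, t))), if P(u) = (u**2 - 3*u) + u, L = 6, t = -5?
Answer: I*sqrt(29447) ≈ 171.6*I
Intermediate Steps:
P(u) = u**2 - 2*u
K(M, a) = -15 + 5*a
F(g) = 35*g (F(g) = g*(-5*(-2 - 5)) = g*(-5*(-7)) = g*35 = 35*g)
sqrt(-28047 + F(K(-13, t))) = sqrt(-28047 + 35*(-15 + 5*(-5))) = sqrt(-28047 + 35*(-15 - 25)) = sqrt(-28047 + 35*(-40)) = sqrt(-28047 - 1400) = sqrt(-29447) = I*sqrt(29447)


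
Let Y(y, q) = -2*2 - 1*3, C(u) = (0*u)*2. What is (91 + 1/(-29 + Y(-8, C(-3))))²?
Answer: 10725625/1296 ≈ 8275.9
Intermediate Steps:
C(u) = 0 (C(u) = 0*2 = 0)
Y(y, q) = -7 (Y(y, q) = -4 - 3 = -7)
(91 + 1/(-29 + Y(-8, C(-3))))² = (91 + 1/(-29 - 7))² = (91 + 1/(-36))² = (91 - 1/36)² = (3275/36)² = 10725625/1296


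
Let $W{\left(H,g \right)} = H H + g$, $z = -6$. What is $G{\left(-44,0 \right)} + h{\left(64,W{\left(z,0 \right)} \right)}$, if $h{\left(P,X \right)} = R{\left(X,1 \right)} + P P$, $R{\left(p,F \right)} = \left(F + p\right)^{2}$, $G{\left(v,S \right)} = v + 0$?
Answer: $5421$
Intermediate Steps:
$G{\left(v,S \right)} = v$
$W{\left(H,g \right)} = g + H^{2}$ ($W{\left(H,g \right)} = H^{2} + g = g + H^{2}$)
$h{\left(P,X \right)} = P^{2} + \left(1 + X\right)^{2}$ ($h{\left(P,X \right)} = \left(1 + X\right)^{2} + P P = \left(1 + X\right)^{2} + P^{2} = P^{2} + \left(1 + X\right)^{2}$)
$G{\left(-44,0 \right)} + h{\left(64,W{\left(z,0 \right)} \right)} = -44 + \left(64^{2} + \left(1 + \left(0 + \left(-6\right)^{2}\right)\right)^{2}\right) = -44 + \left(4096 + \left(1 + \left(0 + 36\right)\right)^{2}\right) = -44 + \left(4096 + \left(1 + 36\right)^{2}\right) = -44 + \left(4096 + 37^{2}\right) = -44 + \left(4096 + 1369\right) = -44 + 5465 = 5421$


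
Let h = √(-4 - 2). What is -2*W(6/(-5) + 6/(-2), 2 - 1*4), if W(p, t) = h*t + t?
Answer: 4 + 4*I*√6 ≈ 4.0 + 9.798*I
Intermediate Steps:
h = I*√6 (h = √(-6) = I*√6 ≈ 2.4495*I)
W(p, t) = t + I*t*√6 (W(p, t) = (I*√6)*t + t = I*t*√6 + t = t + I*t*√6)
-2*W(6/(-5) + 6/(-2), 2 - 1*4) = -2*(2 - 1*4)*(1 + I*√6) = -2*(2 - 4)*(1 + I*√6) = -(-4)*(1 + I*√6) = -2*(-2 - 2*I*√6) = 4 + 4*I*√6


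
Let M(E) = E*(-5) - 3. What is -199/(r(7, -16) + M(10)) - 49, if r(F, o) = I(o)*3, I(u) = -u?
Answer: -46/5 ≈ -9.2000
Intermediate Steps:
M(E) = -3 - 5*E (M(E) = -5*E - 3 = -3 - 5*E)
r(F, o) = -3*o (r(F, o) = -o*3 = -3*o)
-199/(r(7, -16) + M(10)) - 49 = -199/(-3*(-16) + (-3 - 5*10)) - 49 = -199/(48 + (-3 - 50)) - 49 = -199/(48 - 53) - 49 = -199/(-5) - 49 = -⅕*(-199) - 49 = 199/5 - 49 = -46/5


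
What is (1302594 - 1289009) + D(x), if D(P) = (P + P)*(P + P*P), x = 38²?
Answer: 6026056625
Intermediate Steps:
x = 1444
D(P) = 2*P*(P + P²) (D(P) = (2*P)*(P + P²) = 2*P*(P + P²))
(1302594 - 1289009) + D(x) = (1302594 - 1289009) + 2*1444²*(1 + 1444) = 13585 + 2*2085136*1445 = 13585 + 6026043040 = 6026056625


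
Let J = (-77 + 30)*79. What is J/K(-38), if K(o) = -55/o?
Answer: -141094/55 ≈ -2565.3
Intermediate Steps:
J = -3713 (J = -47*79 = -3713)
J/K(-38) = -3713/((-55/(-38))) = -3713/((-55*(-1/38))) = -3713/55/38 = -3713*38/55 = -141094/55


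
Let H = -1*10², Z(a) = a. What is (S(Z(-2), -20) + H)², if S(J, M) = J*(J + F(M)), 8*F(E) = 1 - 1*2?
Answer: 146689/16 ≈ 9168.1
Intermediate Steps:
F(E) = -⅛ (F(E) = (1 - 1*2)/8 = (1 - 2)/8 = (⅛)*(-1) = -⅛)
S(J, M) = J*(-⅛ + J) (S(J, M) = J*(J - ⅛) = J*(-⅛ + J))
H = -100 (H = -1*100 = -100)
(S(Z(-2), -20) + H)² = (-2*(-⅛ - 2) - 100)² = (-2*(-17/8) - 100)² = (17/4 - 100)² = (-383/4)² = 146689/16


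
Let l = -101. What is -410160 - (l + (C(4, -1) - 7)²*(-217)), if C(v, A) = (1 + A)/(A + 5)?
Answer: -399426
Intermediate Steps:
C(v, A) = (1 + A)/(5 + A)
-410160 - (l + (C(4, -1) - 7)²*(-217)) = -410160 - (-101 + ((1 - 1)/(5 - 1) - 7)²*(-217)) = -410160 - (-101 + (0/4 - 7)²*(-217)) = -410160 - (-101 + ((¼)*0 - 7)²*(-217)) = -410160 - (-101 + (0 - 7)²*(-217)) = -410160 - (-101 + (-7)²*(-217)) = -410160 - (-101 + 49*(-217)) = -410160 - (-101 - 10633) = -410160 - 1*(-10734) = -410160 + 10734 = -399426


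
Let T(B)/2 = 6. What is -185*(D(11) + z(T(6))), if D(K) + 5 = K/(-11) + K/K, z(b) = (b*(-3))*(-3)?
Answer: -19055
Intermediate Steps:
T(B) = 12 (T(B) = 2*6 = 12)
z(b) = 9*b (z(b) = -3*b*(-3) = 9*b)
D(K) = -4 - K/11 (D(K) = -5 + (K/(-11) + K/K) = -5 + (K*(-1/11) + 1) = -5 + (-K/11 + 1) = -5 + (1 - K/11) = -4 - K/11)
-185*(D(11) + z(T(6))) = -185*((-4 - 1/11*11) + 9*12) = -185*((-4 - 1) + 108) = -185*(-5 + 108) = -185*103 = -19055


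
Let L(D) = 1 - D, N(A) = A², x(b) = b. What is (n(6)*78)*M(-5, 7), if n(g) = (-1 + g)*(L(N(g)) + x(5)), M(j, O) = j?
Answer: 58500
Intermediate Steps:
n(g) = (-1 + g)*(6 - g²) (n(g) = (-1 + g)*((1 - g²) + 5) = (-1 + g)*(6 - g²))
(n(6)*78)*M(-5, 7) = ((-6 + 6² - 1*6³ + 6*6)*78)*(-5) = ((-6 + 36 - 1*216 + 36)*78)*(-5) = ((-6 + 36 - 216 + 36)*78)*(-5) = -150*78*(-5) = -11700*(-5) = 58500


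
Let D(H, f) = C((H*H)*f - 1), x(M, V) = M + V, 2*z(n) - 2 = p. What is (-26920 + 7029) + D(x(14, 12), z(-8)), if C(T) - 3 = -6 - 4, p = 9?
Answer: -19898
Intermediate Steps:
z(n) = 11/2 (z(n) = 1 + (½)*9 = 1 + 9/2 = 11/2)
C(T) = -7 (C(T) = 3 + (-6 - 4) = 3 - 10 = -7)
D(H, f) = -7
(-26920 + 7029) + D(x(14, 12), z(-8)) = (-26920 + 7029) - 7 = -19891 - 7 = -19898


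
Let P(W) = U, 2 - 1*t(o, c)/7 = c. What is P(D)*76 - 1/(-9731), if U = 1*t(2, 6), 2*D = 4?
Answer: -20707567/9731 ≈ -2128.0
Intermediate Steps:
D = 2 (D = (½)*4 = 2)
t(o, c) = 14 - 7*c
U = -28 (U = 1*(14 - 7*6) = 1*(14 - 42) = 1*(-28) = -28)
P(W) = -28
P(D)*76 - 1/(-9731) = -28*76 - 1/(-9731) = -2128 - 1*(-1/9731) = -2128 + 1/9731 = -20707567/9731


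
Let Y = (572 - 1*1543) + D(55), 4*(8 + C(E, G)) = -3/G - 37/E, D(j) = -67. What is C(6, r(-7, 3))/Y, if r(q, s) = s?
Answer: 235/24912 ≈ 0.0094332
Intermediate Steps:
C(E, G) = -8 - 37/(4*E) - 3/(4*G) (C(E, G) = -8 + (-3/G - 37/E)/4 = -8 + (-37/E - 3/G)/4 = -8 + (-37/(4*E) - 3/(4*G)) = -8 - 37/(4*E) - 3/(4*G))
Y = -1038 (Y = (572 - 1*1543) - 67 = (572 - 1543) - 67 = -971 - 67 = -1038)
C(6, r(-7, 3))/Y = (-8 - 37/4/6 - ¾/3)/(-1038) = (-8 - 37/4*⅙ - ¾*⅓)*(-1/1038) = (-8 - 37/24 - ¼)*(-1/1038) = -235/24*(-1/1038) = 235/24912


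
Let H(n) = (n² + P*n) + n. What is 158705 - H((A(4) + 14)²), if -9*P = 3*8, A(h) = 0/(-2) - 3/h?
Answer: 98438717/768 ≈ 1.2818e+5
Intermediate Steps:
A(h) = -3/h (A(h) = 0*(-½) - 3/h = 0 - 3/h = -3/h)
P = -8/3 ≈ -2.6667
H(n) = n² - 5*n/3 (H(n) = (n² - 8*n/3) + n = n² - 5*n/3)
158705 - H((A(4) + 14)²) = 158705 - (-3/4 + 14)²*(-5 + 3*(-3/4 + 14)²)/3 = 158705 - (-3*¼ + 14)²*(-5 + 3*(-3*¼ + 14)²)/3 = 158705 - (-¾ + 14)²*(-5 + 3*(-¾ + 14)²)/3 = 158705 - (53/4)²*(-5 + 3*(53/4)²)/3 = 158705 - 2809*(-5 + 3*(2809/16))/(3*16) = 158705 - 2809*(-5 + 8427/16)/(3*16) = 158705 - 2809*8347/(3*16*16) = 158705 - 1*23446723/768 = 158705 - 23446723/768 = 98438717/768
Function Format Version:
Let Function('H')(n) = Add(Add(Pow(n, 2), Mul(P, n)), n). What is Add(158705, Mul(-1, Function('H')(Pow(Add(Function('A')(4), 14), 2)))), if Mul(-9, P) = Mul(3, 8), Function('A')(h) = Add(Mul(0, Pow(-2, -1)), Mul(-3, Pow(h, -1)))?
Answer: Rational(98438717, 768) ≈ 1.2818e+5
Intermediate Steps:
Function('A')(h) = Mul(-3, Pow(h, -1)) (Function('A')(h) = Add(Mul(0, Rational(-1, 2)), Mul(-3, Pow(h, -1))) = Add(0, Mul(-3, Pow(h, -1))) = Mul(-3, Pow(h, -1)))
P = Rational(-8, 3) (P = Mul(Rational(-1, 9), Mul(3, 8)) = Mul(Rational(-1, 9), 24) = Rational(-8, 3) ≈ -2.6667)
Function('H')(n) = Add(Pow(n, 2), Mul(Rational(-5, 3), n)) (Function('H')(n) = Add(Add(Pow(n, 2), Mul(Rational(-8, 3), n)), n) = Add(Pow(n, 2), Mul(Rational(-5, 3), n)))
Add(158705, Mul(-1, Function('H')(Pow(Add(Function('A')(4), 14), 2)))) = Add(158705, Mul(-1, Mul(Rational(1, 3), Pow(Add(Mul(-3, Pow(4, -1)), 14), 2), Add(-5, Mul(3, Pow(Add(Mul(-3, Pow(4, -1)), 14), 2)))))) = Add(158705, Mul(-1, Mul(Rational(1, 3), Pow(Add(Mul(-3, Rational(1, 4)), 14), 2), Add(-5, Mul(3, Pow(Add(Mul(-3, Rational(1, 4)), 14), 2)))))) = Add(158705, Mul(-1, Mul(Rational(1, 3), Pow(Add(Rational(-3, 4), 14), 2), Add(-5, Mul(3, Pow(Add(Rational(-3, 4), 14), 2)))))) = Add(158705, Mul(-1, Mul(Rational(1, 3), Pow(Rational(53, 4), 2), Add(-5, Mul(3, Pow(Rational(53, 4), 2)))))) = Add(158705, Mul(-1, Mul(Rational(1, 3), Rational(2809, 16), Add(-5, Mul(3, Rational(2809, 16)))))) = Add(158705, Mul(-1, Mul(Rational(1, 3), Rational(2809, 16), Add(-5, Rational(8427, 16))))) = Add(158705, Mul(-1, Mul(Rational(1, 3), Rational(2809, 16), Rational(8347, 16)))) = Add(158705, Mul(-1, Rational(23446723, 768))) = Add(158705, Rational(-23446723, 768)) = Rational(98438717, 768)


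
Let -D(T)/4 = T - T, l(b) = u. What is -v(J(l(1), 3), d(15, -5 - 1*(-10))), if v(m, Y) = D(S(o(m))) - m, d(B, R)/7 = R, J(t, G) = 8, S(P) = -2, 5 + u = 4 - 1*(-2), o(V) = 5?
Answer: 8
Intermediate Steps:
u = 1 (u = -5 + (4 - 1*(-2)) = -5 + (4 + 2) = -5 + 6 = 1)
l(b) = 1
d(B, R) = 7*R
D(T) = 0 (D(T) = -4*(T - T) = -4*0 = 0)
v(m, Y) = -m (v(m, Y) = 0 - m = -m)
-v(J(l(1), 3), d(15, -5 - 1*(-10))) = -(-1)*8 = -1*(-8) = 8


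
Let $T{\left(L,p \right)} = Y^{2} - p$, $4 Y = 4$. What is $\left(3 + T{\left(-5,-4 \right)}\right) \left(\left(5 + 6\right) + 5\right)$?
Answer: $128$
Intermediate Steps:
$Y = 1$ ($Y = \frac{1}{4} \cdot 4 = 1$)
$T{\left(L,p \right)} = 1 - p$ ($T{\left(L,p \right)} = 1^{2} - p = 1 - p$)
$\left(3 + T{\left(-5,-4 \right)}\right) \left(\left(5 + 6\right) + 5\right) = \left(3 + \left(1 - -4\right)\right) \left(\left(5 + 6\right) + 5\right) = \left(3 + \left(1 + 4\right)\right) \left(11 + 5\right) = \left(3 + 5\right) 16 = 8 \cdot 16 = 128$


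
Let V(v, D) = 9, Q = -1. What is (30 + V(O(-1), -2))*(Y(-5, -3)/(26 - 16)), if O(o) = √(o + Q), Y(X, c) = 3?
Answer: 117/10 ≈ 11.700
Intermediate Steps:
O(o) = √(-1 + o) (O(o) = √(o - 1) = √(-1 + o))
(30 + V(O(-1), -2))*(Y(-5, -3)/(26 - 16)) = (30 + 9)*(3/(26 - 16)) = 39*(3/10) = 117/10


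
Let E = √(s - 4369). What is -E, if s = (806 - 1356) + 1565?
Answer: -I*√3354 ≈ -57.914*I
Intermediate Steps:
s = 1015 (s = -550 + 1565 = 1015)
E = I*√3354 (E = √(1015 - 4369) = √(-3354) = I*√3354 ≈ 57.914*I)
-E = -I*√3354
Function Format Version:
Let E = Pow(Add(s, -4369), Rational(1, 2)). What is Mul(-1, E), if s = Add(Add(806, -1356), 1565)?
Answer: Mul(-1, I, Pow(3354, Rational(1, 2))) ≈ Mul(-57.914, I)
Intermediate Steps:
s = 1015 (s = Add(-550, 1565) = 1015)
E = Mul(I, Pow(3354, Rational(1, 2))) (E = Pow(Add(1015, -4369), Rational(1, 2)) = Pow(-3354, Rational(1, 2)) = Mul(I, Pow(3354, Rational(1, 2))) ≈ Mul(57.914, I))
Mul(-1, E) = Mul(-1, Mul(I, Pow(3354, Rational(1, 2)))) = Mul(-1, I, Pow(3354, Rational(1, 2)))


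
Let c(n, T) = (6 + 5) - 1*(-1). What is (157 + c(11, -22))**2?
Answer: 28561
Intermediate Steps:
c(n, T) = 12 (c(n, T) = 11 + 1 = 12)
(157 + c(11, -22))**2 = (157 + 12)**2 = 169**2 = 28561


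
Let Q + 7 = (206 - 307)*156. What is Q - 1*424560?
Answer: -440323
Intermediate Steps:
Q = -15763 (Q = -7 + (206 - 307)*156 = -7 - 101*156 = -7 - 15756 = -15763)
Q - 1*424560 = -15763 - 1*424560 = -15763 - 424560 = -440323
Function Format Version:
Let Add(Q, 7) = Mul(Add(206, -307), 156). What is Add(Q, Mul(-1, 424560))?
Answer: -440323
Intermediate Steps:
Q = -15763 (Q = Add(-7, Mul(Add(206, -307), 156)) = Add(-7, Mul(-101, 156)) = Add(-7, -15756) = -15763)
Add(Q, Mul(-1, 424560)) = Add(-15763, Mul(-1, 424560)) = Add(-15763, -424560) = -440323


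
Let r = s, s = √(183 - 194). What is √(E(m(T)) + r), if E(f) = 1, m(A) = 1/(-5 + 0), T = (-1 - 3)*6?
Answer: √(1 + I*√11) ≈ 1.494 + 1.11*I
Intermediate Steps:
T = -24 (T = -4*6 = -24)
s = I*√11 (s = √(-11) = I*√11 ≈ 3.3166*I)
m(A) = -⅕ (m(A) = 1/(-5) = -⅕)
r = I*√11 ≈ 3.3166*I
√(E(m(T)) + r) = √(1 + I*√11)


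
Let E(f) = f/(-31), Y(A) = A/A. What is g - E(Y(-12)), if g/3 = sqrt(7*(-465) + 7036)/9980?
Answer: 1/31 + 3*sqrt(3781)/9980 ≈ 0.050742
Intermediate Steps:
Y(A) = 1
E(f) = -f/31 (E(f) = f*(-1/31) = -f/31)
g = 3*sqrt(3781)/9980 (g = 3*(sqrt(7*(-465) + 7036)/9980) = 3*(sqrt(-3255 + 7036)*(1/9980)) = 3*(sqrt(3781)*(1/9980)) = 3*(sqrt(3781)/9980) = 3*sqrt(3781)/9980 ≈ 0.018484)
g - E(Y(-12)) = 3*sqrt(3781)/9980 - (-1)/31 = 3*sqrt(3781)/9980 - 1*(-1/31) = 3*sqrt(3781)/9980 + 1/31 = 1/31 + 3*sqrt(3781)/9980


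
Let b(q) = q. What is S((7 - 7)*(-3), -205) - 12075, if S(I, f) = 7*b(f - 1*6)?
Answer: -13552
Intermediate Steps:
S(I, f) = -42 + 7*f (S(I, f) = 7*(f - 1*6) = 7*(f - 6) = 7*(-6 + f) = -42 + 7*f)
S((7 - 7)*(-3), -205) - 12075 = (-42 + 7*(-205)) - 12075 = (-42 - 1435) - 12075 = -1477 - 12075 = -13552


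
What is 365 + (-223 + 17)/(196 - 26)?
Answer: 30922/85 ≈ 363.79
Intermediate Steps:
365 + (-223 + 17)/(196 - 26) = 365 - 206/170 = 365 - 206*1/170 = 365 - 103/85 = 30922/85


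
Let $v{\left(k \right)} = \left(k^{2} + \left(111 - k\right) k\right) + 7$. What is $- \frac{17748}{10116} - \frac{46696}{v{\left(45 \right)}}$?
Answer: $- \frac{7793781}{702781} \approx -11.09$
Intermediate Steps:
$v{\left(k \right)} = 7 + k^{2} + k \left(111 - k\right)$ ($v{\left(k \right)} = \left(k^{2} + k \left(111 - k\right)\right) + 7 = 7 + k^{2} + k \left(111 - k\right)$)
$- \frac{17748}{10116} - \frac{46696}{v{\left(45 \right)}} = - \frac{17748}{10116} - \frac{46696}{7 + 111 \cdot 45} = \left(-17748\right) \frac{1}{10116} - \frac{46696}{7 + 4995} = - \frac{493}{281} - \frac{46696}{5002} = - \frac{493}{281} - \frac{23348}{2501} = - \frac{7793781}{702781}$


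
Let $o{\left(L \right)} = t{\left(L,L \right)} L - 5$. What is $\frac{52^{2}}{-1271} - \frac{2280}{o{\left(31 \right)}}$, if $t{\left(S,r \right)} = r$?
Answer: $- \frac{1370726}{303769} \approx -4.5124$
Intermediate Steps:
$o{\left(L \right)} = -5 + L^{2}$ ($o{\left(L \right)} = L L - 5 = L^{2} - 5 = -5 + L^{2}$)
$\frac{52^{2}}{-1271} - \frac{2280}{o{\left(31 \right)}} = \frac{52^{2}}{-1271} - \frac{2280}{-5 + 31^{2}} = 2704 \left(- \frac{1}{1271}\right) - \frac{2280}{-5 + 961} = - \frac{2704}{1271} - \frac{2280}{956} = - \frac{2704}{1271} - \frac{570}{239} = - \frac{1370726}{303769}$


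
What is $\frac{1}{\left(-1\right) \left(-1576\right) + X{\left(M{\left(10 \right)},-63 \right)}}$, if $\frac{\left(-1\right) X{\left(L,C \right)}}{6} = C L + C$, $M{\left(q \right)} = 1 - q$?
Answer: $- \frac{1}{1448} \approx -0.00069061$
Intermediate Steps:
$X{\left(L,C \right)} = - 6 C - 6 C L$ ($X{\left(L,C \right)} = - 6 \left(C L + C\right) = - 6 \left(C + C L\right) = - 6 C - 6 C L$)
$\frac{1}{\left(-1\right) \left(-1576\right) + X{\left(M{\left(10 \right)},-63 \right)}} = \frac{1}{\left(-1\right) \left(-1576\right) - - 378 \left(1 + \left(1 - 10\right)\right)} = \frac{1}{1576 - - 378 \left(1 + \left(1 - 10\right)\right)} = \frac{1}{1576 - - 378 \left(1 - 9\right)} = \frac{1}{1576 - \left(-378\right) \left(-8\right)} = \frac{1}{1576 - 3024} = \frac{1}{-1448} = - \frac{1}{1448}$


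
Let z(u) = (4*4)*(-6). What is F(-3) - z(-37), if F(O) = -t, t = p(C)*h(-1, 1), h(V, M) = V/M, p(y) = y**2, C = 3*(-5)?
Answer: 321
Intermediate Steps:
C = -15
t = -225 (t = (-15)**2*(-1/1) = 225*(-1*1) = 225*(-1) = -225)
F(O) = 225 (F(O) = -1*(-225) = 225)
z(u) = -96 (z(u) = 16*(-6) = -96)
F(-3) - z(-37) = 225 - 1*(-96) = 225 + 96 = 321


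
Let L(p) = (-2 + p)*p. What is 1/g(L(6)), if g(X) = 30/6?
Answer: 1/5 ≈ 0.20000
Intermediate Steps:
L(p) = p*(-2 + p)
g(X) = 5 (g(X) = 30*(1/6) = 5)
1/g(L(6)) = 1/5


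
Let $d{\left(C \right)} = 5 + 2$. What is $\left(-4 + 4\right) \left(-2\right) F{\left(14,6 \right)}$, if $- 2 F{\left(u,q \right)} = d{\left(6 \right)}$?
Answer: $0$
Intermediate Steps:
$d{\left(C \right)} = 7$
$F{\left(u,q \right)} = - \frac{7}{2}$ ($F{\left(u,q \right)} = \left(- \frac{1}{2}\right) 7 = - \frac{7}{2}$)
$\left(-4 + 4\right) \left(-2\right) F{\left(14,6 \right)} = \left(-4 + 4\right) \left(-2\right) \left(- \frac{7}{2}\right) = 0 \left(-2\right) \left(- \frac{7}{2}\right) = 0 \left(- \frac{7}{2}\right) = 0$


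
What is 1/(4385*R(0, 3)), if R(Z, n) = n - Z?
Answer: 1/13155 ≈ 7.6017e-5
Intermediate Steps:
1/(4385*R(0, 3)) = 1/(4385*(3 - 1*0)) = 1/(4385*(3 + 0)) = 1/(4385*3) = 1/13155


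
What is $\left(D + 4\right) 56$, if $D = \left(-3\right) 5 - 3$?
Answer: $-784$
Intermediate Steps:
$D = -18$ ($D = -15 - 3 = -18$)
$\left(D + 4\right) 56 = \left(-18 + 4\right) 56 = \left(-14\right) 56 = -784$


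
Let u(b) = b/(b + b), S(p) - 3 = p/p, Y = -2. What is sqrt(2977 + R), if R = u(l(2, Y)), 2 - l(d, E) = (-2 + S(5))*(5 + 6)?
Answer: sqrt(11910)/2 ≈ 54.566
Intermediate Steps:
S(p) = 4 (S(p) = 3 + p/p = 3 + 1 = 4)
l(d, E) = -20 (l(d, E) = 2 - (-2 + 4)*(5 + 6) = 2 - 2*11 = 2 - 1*22 = 2 - 22 = -20)
u(b) = 1/2 (u(b) = b/((2*b)) = b*(1/(2*b)) = 1/2)
R = 1/2 ≈ 0.50000
sqrt(2977 + R) = sqrt(2977 + 1/2) = sqrt(5955/2) = sqrt(11910)/2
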